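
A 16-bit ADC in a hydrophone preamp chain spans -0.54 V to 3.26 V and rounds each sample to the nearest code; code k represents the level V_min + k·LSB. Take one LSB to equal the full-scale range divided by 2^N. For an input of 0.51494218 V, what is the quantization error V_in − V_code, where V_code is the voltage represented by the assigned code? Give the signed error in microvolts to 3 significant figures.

Full-scale range = 3.26 V − (-0.54 V) = 3.8 V. LSB = 3.8 V / 2^16 ≈ 57.98 µV.
(0.51494218 − (-0.54)) / LSB = 1.05494218 × 65536/3.8 = 18193.8660. Nearest integer: k = 18194.
Reconstructed level: -0.54 + 18194 × 3.8/65536 V = 0.51494995117 V.
V_in − V_code = 0.51494218 − (0.51494995117) = −7.77 µV.

−7.77 µV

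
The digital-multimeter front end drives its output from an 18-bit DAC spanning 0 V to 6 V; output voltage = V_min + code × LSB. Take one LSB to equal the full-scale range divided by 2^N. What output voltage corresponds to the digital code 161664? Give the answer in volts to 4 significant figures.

3.700 V

V_FS = 6 V. LSB = 6 V / 2^18.
V_out = V_min + code × LSB = 0 V + 161664 × 6 V / 262144
      = 0 + 3.70020 = 3.70020 V.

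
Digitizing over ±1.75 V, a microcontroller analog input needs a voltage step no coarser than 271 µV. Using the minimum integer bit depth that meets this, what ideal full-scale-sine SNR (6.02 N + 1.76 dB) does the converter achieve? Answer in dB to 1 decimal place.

Span: 1.75 V − (-1.75 V) = 3.5 V.
3.5 V / 271 µV = 12920. Since 2^13 = 8192 and 2^14 = 16384, N = 14.
Ideal SNR at N = 14: 6.02·14 + 1.76 = 86.0 dB.

86.0 dB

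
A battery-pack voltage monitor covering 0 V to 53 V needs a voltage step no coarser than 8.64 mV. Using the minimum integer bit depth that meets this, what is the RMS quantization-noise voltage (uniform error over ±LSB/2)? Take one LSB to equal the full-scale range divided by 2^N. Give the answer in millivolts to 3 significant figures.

1.87 mV

V_FS = 53 V.
Required number of levels: 53/8.64 mV = 6134.3; smallest N with 2^N ≥ that is 13.
LSB = 53 V ÷ 2^13 = 53/8192 V = 6.4697 mV.
RMS noise = LSB/√12 = 1.87 mV.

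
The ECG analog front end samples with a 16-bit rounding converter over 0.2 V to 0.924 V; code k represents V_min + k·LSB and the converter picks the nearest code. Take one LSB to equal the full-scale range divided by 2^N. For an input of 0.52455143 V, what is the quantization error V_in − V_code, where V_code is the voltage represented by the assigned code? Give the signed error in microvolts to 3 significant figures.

Range = 0.924 − (0.2) = 0.724 V. LSB = 0.724 V / 2^16 ≈ 11.05 µV.
(V_in − V_min)/LSB = (0.52455143 − (0.2)) × 65536/0.724 = 29378.1803 → nearest code k = 29378.
Reconstructed level: 0.2 + 29378 × 0.724/65536 V = 0.52454943848 V.
e = 0.52455143 − (0.52454943848) = +1.99 µV.

+1.99 µV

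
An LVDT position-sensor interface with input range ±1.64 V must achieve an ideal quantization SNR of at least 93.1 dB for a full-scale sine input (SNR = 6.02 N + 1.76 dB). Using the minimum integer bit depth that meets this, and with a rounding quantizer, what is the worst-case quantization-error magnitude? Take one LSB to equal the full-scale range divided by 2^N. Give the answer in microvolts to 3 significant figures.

25.0 µV

Range = 1.64 − (-1.64) = 3.28 V.
N ≥ (93.1 − 1.76)/6.02 = 15.173 → N_min = 16.
One LSB is 3.28 V / 65536 = 50.049 µV.
Max error for round-to-nearest is LSB/2 = 25.0 µV.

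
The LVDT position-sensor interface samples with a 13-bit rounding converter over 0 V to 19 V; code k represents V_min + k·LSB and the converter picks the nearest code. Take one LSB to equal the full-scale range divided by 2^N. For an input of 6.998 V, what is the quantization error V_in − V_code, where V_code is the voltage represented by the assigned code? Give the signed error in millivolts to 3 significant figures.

+0.563 mV

Full-scale range = 19 V. LSB = 19 V / 2^13 ≈ 2.319 mV.
(V_in − V_min)/LSB = (6.998 − (0)) × 8192/19 = 3017.2429 → nearest code k = 3017.
Reconstructed level: 0 + 3017 × 19/8192 V = 6.997436523 V.
Error = V_in − V_code = 6.998 − (6.997436523) = +0.563 mV.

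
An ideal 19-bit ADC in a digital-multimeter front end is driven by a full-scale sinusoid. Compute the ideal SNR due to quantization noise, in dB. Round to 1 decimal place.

SNR = 6.02·19 + 1.76 = 116.14 dB.

116.1 dB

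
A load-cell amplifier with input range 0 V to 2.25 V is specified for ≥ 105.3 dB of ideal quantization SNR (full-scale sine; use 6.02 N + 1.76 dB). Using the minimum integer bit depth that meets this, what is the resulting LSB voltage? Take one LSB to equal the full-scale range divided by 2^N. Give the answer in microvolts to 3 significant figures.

8.58 µV

Full-scale range = 2.25 V.
Required N = ⌈(105.3 − 1.76)/6.02⌉ = ⌈17.199⌉ = 18.
LSB = 2.25 V ÷ 2^18 = 2.25/262144 V = 8.58 µV.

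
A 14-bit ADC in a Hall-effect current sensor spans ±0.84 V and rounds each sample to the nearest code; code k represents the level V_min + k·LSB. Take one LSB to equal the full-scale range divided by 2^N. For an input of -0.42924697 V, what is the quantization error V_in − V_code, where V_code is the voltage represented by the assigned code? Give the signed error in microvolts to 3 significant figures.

−18.5 µV

Span: 0.84 V − (-0.84 V) = 1.68 V. LSB = 1.68 V / 2^14 ≈ 102.5 µV.
(-0.42924697 − (-0.84)) / LSB = 0.41075303 × 16384/1.68 = 4005.8200. Nearest integer: k = 4006.
V_code = V_min + k × range/2^14 = -0.84 + 4006 × 1.68/16384 = -0.42922851563 V.
V_in − V_code = -0.42924697 − (-0.42922851563) = −18.5 µV.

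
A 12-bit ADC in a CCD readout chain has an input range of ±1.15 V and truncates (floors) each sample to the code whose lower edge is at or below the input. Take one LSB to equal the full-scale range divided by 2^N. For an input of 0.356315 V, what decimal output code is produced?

2682

The full-scale span is 1.15 − (-1.15) = 2.3 V. LSB = 2.3 V / 2^12 ≈ 0.5615 mV.
(V_in − V_min) × 2^12/range = (0.356315 − (-1.15)) × 4096/2.3 = 2682.551.
Floor → code = 2682.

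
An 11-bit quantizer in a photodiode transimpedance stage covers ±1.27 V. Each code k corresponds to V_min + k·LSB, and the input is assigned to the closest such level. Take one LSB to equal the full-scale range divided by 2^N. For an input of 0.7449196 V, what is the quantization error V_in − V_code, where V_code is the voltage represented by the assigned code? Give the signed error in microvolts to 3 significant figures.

Range = 1.27 − (-1.27) = 2.54 V. LSB = 2.54 V / 2^11 ≈ 1.240 mV.
(0.7449196 − (-1.27)) / LSB = 2.0149196 × 2048/2.54 = 1624.6281. Nearest integer: k = 1625.
Reconstructed level: -1.27 + 1625 × 2.54/2048 V = 0.7453808594 V.
e = 0.7449196 − (0.7453808594) = −461 µV.

−461 µV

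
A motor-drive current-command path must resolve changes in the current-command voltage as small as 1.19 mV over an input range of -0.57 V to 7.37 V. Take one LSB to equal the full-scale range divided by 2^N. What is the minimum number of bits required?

The full-scale span is 7.37 − (-0.57) = 7.94 V.
Levels needed ≥ 7.94/1.19 mV = 6672. 2^13 = 8192 suffices, so N_min = 13.

13 bits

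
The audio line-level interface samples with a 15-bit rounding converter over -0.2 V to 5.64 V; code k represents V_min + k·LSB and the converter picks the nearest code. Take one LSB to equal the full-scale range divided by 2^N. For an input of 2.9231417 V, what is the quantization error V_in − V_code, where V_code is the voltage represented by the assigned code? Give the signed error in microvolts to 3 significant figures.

−32.1 µV

Full-scale range = 5.64 V − (-0.2 V) = 5.84 V. LSB = 5.84 V / 2^15 ≈ 178.2 µV.
Position in LSBs: (2.9231417 − (-0.2)) × 32768/5.84 = 17523.8197; rounding gives k = 17524.
V_code = -0.2 + (17524/32768) × 5.84 = 2.9231738281 V.
Error = V_in − V_code = 2.9231417 − (2.9231738281) = −32.1 µV.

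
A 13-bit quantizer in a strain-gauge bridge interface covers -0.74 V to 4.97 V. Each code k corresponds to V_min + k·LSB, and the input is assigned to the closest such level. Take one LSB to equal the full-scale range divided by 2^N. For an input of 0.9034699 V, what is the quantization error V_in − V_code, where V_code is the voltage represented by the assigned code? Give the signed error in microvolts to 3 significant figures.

−107 µV

Range = 4.97 − (-0.74) = 5.71 V. LSB = 5.71 V / 2^13 ≈ 0.6970 mV.
Position in LSBs: (0.9034699 − (-0.74)) × 8192/5.71 = 2357.8468; rounding gives k = 2358.
V_code = -0.74 + (2358/8192) × 5.71 = 0.9035766602 V.
Error = V_in − V_code = 0.9034699 − (0.9035766602) = −107 µV.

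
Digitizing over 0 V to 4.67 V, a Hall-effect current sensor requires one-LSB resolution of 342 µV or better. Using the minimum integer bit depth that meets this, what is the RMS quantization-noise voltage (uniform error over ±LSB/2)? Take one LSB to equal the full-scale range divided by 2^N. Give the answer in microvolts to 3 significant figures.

82.3 µV

Full-scale range = 4.67 V.
Levels needed ≥ 4.67/342 µV = 13650. 2^14 = 16384 suffices, so N_min = 14.
LSB = 4.67 V ÷ 2^14 = 4.67/16384 V = 285.03 µV.
V_rms = LSB/√12 = 82.3 µV.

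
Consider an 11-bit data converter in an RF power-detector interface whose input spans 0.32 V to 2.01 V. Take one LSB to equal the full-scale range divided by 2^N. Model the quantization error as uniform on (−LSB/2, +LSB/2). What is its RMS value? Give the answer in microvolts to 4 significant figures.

Range = 2.01 − (0.32) = 1.69 V.
Step size = 1.69/2048 V = 0.825195 mV.
σ_q = LSB/√12 = 0.825195 mV/3.4641 = 238.2 µV.

238.2 µV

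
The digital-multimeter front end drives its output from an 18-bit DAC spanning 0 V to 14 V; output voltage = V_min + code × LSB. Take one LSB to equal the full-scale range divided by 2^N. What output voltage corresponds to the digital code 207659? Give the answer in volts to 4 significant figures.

Full-scale range = 14 V. LSB = 14 V / 2^18.
V_out = 0 + 207659 × (14/262144) V
      = 0 V + 11.0902 V = 11.0902 V.

11.09 V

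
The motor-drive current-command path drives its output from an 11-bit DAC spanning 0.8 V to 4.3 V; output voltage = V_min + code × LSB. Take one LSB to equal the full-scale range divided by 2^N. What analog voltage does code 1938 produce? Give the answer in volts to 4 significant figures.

Range = 4.3 − (0.8) = 3.5 V. LSB = 3.5 V / 2^11.
V_out = V_min + code × LSB = 0.8 V + 1938 × 3.5 V / 2048
      = 0.8 V + 3.31201 V = 4.11201 V.

4.112 V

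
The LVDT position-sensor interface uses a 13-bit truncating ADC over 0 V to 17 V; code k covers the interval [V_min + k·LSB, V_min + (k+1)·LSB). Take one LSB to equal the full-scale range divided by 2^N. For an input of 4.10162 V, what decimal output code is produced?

1976

V_FS = 17 V. LSB = 17 V / 2^13 ≈ 2.075 mV.
(V_in − V_min) × 2^13/range = (4.10162 − (0)) × 8192/17 = 1976.498.
Floor → code = 1976.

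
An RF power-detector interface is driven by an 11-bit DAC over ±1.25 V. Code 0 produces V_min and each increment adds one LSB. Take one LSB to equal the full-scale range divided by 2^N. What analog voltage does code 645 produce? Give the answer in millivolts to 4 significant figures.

-462.6 mV

Full-scale range = 1.25 V − (-1.25 V) = 2.5 V. LSB = 2.5 V / 2^11.
V_out = -1.25 + 645 × (2.5/2048) V
      = -1.25 V + 0.787354 V = -0.462646 V.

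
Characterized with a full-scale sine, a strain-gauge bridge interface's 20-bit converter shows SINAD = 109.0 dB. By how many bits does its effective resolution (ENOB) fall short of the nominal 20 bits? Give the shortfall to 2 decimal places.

ENOB = (SINAD − 1.76)/6.02 = (109.0 − 1.76)/6.02 = 17.8140 bits.
20 − 17.8140 = 2.19 bits below nominal.

2.19 bits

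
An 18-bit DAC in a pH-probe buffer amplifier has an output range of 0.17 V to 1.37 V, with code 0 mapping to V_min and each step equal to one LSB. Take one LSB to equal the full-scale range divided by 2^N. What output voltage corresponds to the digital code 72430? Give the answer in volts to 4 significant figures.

0.5016 V

Span: 1.37 V − (0.17 V) = 1.2 V. LSB = 1.2 V / 2^18.
Output = V_min + (72430/262144) × range = 0.17 + 0.276299 × 1.2 V
      = 0.17 + 0.331558 = 0.501558 V.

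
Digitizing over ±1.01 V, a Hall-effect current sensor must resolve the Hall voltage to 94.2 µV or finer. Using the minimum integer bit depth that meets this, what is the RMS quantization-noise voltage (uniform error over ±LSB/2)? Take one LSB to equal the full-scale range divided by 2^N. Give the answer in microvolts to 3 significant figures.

Range = 1.01 − (-1.01) = 2.02 V.
2.02 V / 94.2 µV = 21440. Since 2^14 = 16384 and 2^15 = 32768, N = 15.
Step size = 2.02/32768 V = 61.646 µV.
V_rms = LSB/√12 = 17.8 µV.

17.8 µV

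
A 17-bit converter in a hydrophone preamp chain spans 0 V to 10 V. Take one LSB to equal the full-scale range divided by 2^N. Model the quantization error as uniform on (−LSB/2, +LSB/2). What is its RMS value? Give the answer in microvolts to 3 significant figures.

Full-scale range = 10 V.
One LSB is 10 V / 131072 = 76.294 µV.
For a uniform distribution on [−LSB/2, +LSB/2], V_rms = LSB/√12 = 76.294 µV/3.4641 = 22.0 µV.

22.0 µV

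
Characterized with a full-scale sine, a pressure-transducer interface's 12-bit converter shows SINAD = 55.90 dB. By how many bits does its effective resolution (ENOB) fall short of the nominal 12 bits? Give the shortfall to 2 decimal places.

3.01 bits

N_eff = (55.90 − 1.76)/6.02 = 8.9934 bits.
Shortfall = 12 − 8.9934 = 3.0066 bits.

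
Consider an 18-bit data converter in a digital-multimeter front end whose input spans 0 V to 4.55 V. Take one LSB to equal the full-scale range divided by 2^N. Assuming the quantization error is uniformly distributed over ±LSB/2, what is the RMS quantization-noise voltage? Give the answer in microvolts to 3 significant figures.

5.01 µV

Full-scale range = 4.55 V.
One LSB is 4.55 V / 262144 = 17.357 µV.
RMS of a uniform error over width LSB is LSB/√12 = 5.01 µV.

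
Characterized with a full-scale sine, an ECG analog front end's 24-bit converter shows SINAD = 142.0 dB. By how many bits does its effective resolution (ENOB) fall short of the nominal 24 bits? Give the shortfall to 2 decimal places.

0.70 bits

ENOB = (SINAD − 1.76)/6.02 = (142.0 − 1.76)/6.02 = 23.2957 bits.
24 − 23.2957 = 0.70 bits below nominal.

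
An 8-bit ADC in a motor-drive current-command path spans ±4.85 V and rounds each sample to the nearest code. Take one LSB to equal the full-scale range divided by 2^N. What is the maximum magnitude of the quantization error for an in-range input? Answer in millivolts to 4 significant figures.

Span: 4.85 V − (-4.85 V) = 9.7 V.
Step size = 9.7/256 V = 37.8906 mV.
|e|_max = LSB/2 = 18.95 mV.

18.95 mV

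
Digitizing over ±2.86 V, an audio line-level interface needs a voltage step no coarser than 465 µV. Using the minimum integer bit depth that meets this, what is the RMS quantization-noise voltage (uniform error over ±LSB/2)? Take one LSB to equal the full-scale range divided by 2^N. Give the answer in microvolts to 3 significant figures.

Range = 2.86 − (-2.86) = 5.72 V.
Levels needed ≥ 5.72/465 µV = 12300. 2^14 = 16384 suffices, so N_min = 14.
LSB = 5.72 V ÷ 2^14 = 5.72/16384 V = 349.12 µV.
RMS noise = LSB/√12 = 101 µV.

101 µV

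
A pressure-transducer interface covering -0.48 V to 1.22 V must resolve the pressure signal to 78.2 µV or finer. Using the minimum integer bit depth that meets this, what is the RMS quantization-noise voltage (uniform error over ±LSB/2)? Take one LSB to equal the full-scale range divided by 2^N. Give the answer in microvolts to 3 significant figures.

Span: 1.22 V − (-0.48 V) = 1.7 V.
Need 2^N ≥ 1.7 V / 78.2 µV = 21740 → N_min = 15.
Step size = 1.7/32768 V = 51.880 µV.
RMS noise = LSB/√12 = 15.0 µV.

15.0 µV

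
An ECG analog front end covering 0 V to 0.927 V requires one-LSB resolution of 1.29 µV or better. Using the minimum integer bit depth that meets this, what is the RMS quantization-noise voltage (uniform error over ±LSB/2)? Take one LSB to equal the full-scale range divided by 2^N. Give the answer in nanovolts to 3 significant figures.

Full-scale range = 0.927 V.
0.927 V / 1.29 µV = 718600. Since 2^19 = 524288 and 2^20 = 1048576, N = 20.
LSB = 0.927 V / 2^20 = 0.88406 µV.
RMS noise = LSB/√12 = 255 nV.

255 nV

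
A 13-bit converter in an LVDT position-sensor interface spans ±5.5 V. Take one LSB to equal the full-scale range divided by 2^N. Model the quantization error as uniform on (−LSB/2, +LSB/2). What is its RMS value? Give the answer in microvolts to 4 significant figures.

Full-scale range = 5.5 V − (-5.5 V) = 11 V.
One LSB is 11 V / 8192 = 1.34277 mV.
V_rms = LSB/√12 = 1.34277 mV / √12 = 387.6 µV.

387.6 µV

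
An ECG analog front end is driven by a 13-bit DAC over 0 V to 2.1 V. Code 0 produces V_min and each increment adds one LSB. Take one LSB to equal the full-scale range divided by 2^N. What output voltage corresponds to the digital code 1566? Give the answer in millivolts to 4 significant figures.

401.4 mV

V_FS = 2.1 V. LSB = 2.1 V / 2^13.
Output = V_min + (1566/8192) × range = 0 + 0.191162 × 2.1 V
      = 0 + 0.401440 = 0.401440 V.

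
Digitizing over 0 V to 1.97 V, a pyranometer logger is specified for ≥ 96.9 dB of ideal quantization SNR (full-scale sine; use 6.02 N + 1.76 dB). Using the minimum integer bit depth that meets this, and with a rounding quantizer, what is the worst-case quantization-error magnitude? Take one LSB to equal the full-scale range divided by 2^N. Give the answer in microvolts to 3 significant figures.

Full-scale range = 1.97 V.
N ≥ (96.9 − 1.76)/6.02 = 15.804 → N_min = 16.
LSB = 1.97 V ÷ 2^16 = 1.97/65536 V = 30.060 µV.
Half an LSB is 15.0 µV.

15.0 µV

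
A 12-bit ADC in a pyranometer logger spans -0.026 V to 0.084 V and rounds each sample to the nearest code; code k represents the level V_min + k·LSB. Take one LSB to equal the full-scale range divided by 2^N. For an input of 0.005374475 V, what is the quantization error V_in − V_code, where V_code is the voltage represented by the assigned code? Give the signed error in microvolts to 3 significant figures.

+7.29 µV

Span: 0.084 V − (-0.026 V) = 0.11 V. LSB = 0.11 V / 2^12 ≈ 26.86 µV.
(V_in − V_min)/LSB = (0.005374475 − (-0.026)) × 4096/0.11 = 1168.2714 → nearest code k = 1168.
Reconstructed level: -0.026 + 1168 × 0.11/4096 V = 0.005367187500 V.
Error = V_in − V_code = 0.005374475 − (0.005367187500) = +7.29 µV.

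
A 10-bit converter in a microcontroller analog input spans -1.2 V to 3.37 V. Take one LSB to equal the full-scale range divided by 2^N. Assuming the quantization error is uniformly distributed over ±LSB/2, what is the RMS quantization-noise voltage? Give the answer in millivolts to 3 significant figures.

1.29 mV

The full-scale span is 3.37 − (-1.2) = 4.57 V.
LSB = 4.57 V / 2^10 = 4.4629 mV.
σ_q = LSB/√12 = 4.4629 mV/3.4641 = 1.29 mV.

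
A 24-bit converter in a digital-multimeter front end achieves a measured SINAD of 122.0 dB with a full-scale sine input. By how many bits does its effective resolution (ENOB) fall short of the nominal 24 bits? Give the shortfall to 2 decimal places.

4.03 bits

N_eff = (122.0 − 1.76)/6.02 = 19.9734 bits.
Lost resolution: 24 − 19.9734 = 4.0266 bits.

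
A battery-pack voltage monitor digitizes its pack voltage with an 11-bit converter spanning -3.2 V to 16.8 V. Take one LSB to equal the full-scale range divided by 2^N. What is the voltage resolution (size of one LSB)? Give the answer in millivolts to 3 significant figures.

9.77 mV

Span: 16.8 V − (-3.2 V) = 20 V.
There are 2^11 = 2048 steps.
LSB = 20 V ÷ 2^11 = 20/2048 V = 9.77 mV.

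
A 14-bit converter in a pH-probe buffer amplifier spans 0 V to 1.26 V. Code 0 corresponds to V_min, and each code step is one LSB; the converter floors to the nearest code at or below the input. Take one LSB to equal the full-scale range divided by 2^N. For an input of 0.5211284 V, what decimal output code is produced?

V_FS = 1.26 V. LSB = 1.26 V / 2^14 ≈ 76.90 µV.
(V_in − V_min) × 2^14/range = (0.5211284 − (0)) × 16384/1.26 = 6776.324.
Floor → code = 6776.

6776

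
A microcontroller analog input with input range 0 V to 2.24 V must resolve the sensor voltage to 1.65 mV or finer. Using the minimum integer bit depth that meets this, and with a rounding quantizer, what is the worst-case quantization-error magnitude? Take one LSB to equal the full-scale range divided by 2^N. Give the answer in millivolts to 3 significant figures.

0.547 mV

Full-scale range = 2.24 V.
Levels needed ≥ 2.24/1.65 mV = 1358. 2^11 = 2048 suffices, so N_min = 11.
LSB = 2.24 V ÷ 2^11 = 2.24/2048 V = 1.0938 mV.
Max error for round-to-nearest is LSB/2 = 0.547 mV.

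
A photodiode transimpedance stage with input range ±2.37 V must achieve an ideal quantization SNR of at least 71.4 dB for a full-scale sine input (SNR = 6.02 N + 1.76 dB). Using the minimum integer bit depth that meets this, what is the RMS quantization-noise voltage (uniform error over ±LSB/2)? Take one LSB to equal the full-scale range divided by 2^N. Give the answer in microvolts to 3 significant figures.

Full-scale range = 2.37 V − (-2.37 V) = 4.74 V.
N ≥ (71.4 − 1.76)/6.02 = 11.568 → N_min = 12.
LSB = 4.74 V / 2^12 = 1.1572 mV.
RMS noise = LSB/√12 = 334 µV.

334 µV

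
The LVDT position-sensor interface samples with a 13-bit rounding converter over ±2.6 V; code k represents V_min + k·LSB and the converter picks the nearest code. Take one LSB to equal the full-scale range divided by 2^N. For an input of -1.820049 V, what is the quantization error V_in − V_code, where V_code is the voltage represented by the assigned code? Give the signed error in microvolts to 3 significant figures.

−176 µV

Range = 2.6 − (-2.6) = 5.2 V. LSB = 5.2 V / 2^13 ≈ 0.6348 mV.
(V_in − V_min)/LSB = (-1.820049 − (-2.6)) × 8192/5.2 = 1228.7228 → nearest code k = 1229.
Reconstructed level: -2.6 + 1229 × 5.2/8192 V = -1.819873047 V.
e = -1.820049 − (-1.819873047) = −176 µV.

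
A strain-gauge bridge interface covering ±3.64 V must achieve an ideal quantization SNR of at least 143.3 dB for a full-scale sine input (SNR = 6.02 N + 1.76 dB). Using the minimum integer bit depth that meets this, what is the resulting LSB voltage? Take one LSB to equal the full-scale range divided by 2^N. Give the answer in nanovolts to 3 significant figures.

The full-scale span is 3.64 − (-3.64) = 7.28 V.
6.02 N + 1.76 ≥ 143.3 gives N ≥ 23.512, so the minimum integer is 24.
Step size = 7.28/16777216 V = 434 nV.

434 nV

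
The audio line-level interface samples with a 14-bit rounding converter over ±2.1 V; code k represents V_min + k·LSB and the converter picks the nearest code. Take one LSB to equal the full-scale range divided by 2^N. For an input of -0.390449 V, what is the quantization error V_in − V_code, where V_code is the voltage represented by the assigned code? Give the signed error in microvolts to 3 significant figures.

−31.5 µV

Full-scale range = 2.1 V − (-2.1 V) = 4.2 V. LSB = 4.2 V / 2^14 ≈ 256.3 µV.
Position in LSBs: (-0.390449 − (-2.1)) × 16384/4.2 = 6668.8770; rounding gives k = 6669.
V_code = V_min + k × range/2^14 = -2.1 + 6669 × 4.2/16384 = -0.39041748047 V.
e = -0.390449 − (-0.39041748047) = −31.5 µV.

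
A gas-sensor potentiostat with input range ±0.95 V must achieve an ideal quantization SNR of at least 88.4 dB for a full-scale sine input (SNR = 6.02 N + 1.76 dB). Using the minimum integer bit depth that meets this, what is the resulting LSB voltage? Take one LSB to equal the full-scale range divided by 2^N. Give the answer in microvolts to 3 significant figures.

58.0 µV

Full-scale range = 0.95 V − (-0.95 V) = 1.9 V.
6.02 N + 1.76 ≥ 88.4 gives N ≥ 14.392, so the minimum integer is 15.
Step size = 1.9/32768 V = 58.0 µV.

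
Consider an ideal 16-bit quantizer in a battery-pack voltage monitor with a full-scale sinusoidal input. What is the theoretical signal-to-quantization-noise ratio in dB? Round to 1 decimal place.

98.1 dB

6.02(16) + 1.76 = 96.32 + 1.76 = 98.08 dB.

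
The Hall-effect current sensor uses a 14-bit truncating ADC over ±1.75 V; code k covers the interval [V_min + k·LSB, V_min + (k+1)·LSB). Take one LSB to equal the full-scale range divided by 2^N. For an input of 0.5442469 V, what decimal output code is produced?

The full-scale span is 1.75 − (-1.75) = 3.5 V. LSB = 3.5 V / 2^14 ≈ 213.6 µV.
(V_in − V_min) × 2^14/range = (0.5442469 − (-1.75)) × 16384/3.5 = 10739.697.
Floor → code = 10739.

10739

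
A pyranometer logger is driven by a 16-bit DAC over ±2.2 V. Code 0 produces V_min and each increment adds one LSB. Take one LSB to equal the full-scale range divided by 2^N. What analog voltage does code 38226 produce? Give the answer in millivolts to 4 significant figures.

366.4 mV

Span: 2.2 V − (-2.2 V) = 4.4 V. LSB = 4.4 V / 2^16.
V_out = V_min + code × LSB = -2.2 V + 38226 × 4.4 V / 65536
      = -2.2 + 2.56644 = 0.366443 V.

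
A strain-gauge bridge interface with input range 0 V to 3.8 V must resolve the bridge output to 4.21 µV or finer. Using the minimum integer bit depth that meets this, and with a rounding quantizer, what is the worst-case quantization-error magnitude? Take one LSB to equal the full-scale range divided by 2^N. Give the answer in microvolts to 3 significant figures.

Full-scale range = 3.8 V.
Levels needed ≥ 3.8/4.21 µV = 902600. 2^20 = 1048576 suffices, so N_min = 20.
One LSB is 3.8 V / 1048576 = 3.6240 µV.
Max error for round-to-nearest is LSB/2 = 1.81 µV.

1.81 µV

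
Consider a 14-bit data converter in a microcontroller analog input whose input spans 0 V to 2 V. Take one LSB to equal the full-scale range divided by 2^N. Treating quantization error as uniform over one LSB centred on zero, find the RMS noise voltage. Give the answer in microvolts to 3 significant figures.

35.2 µV

Range is 2 V.
LSB = 2 V ÷ 2^14 = 2/16384 V = 122.07 µV.
RMS of a uniform error over width LSB is LSB/√12 = 35.2 µV.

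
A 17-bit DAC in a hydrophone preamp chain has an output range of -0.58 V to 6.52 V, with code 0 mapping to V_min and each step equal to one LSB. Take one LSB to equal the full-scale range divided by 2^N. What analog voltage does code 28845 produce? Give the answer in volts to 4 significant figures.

0.9825 V

Span: 6.52 V − (-0.58 V) = 7.1 V. LSB = 7.1 V / 2^17.
V_out = V_min + code × LSB = -0.58 V + 28845 × 7.1 V / 131072
      = -0.58 + 1.56250 = 0.982496 V.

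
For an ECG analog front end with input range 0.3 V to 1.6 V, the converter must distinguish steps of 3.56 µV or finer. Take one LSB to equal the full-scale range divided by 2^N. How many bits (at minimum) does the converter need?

19 bits

The full-scale span is 1.6 − (0.3) = 1.3 V.
Levels needed ≥ 1.3/3.56 µV = 365200. 2^19 = 524288 suffices, so N_min = 19.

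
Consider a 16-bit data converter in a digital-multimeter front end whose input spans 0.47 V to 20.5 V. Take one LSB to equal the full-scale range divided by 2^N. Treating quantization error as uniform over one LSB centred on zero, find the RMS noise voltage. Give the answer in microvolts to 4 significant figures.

Full-scale range = 20.5 V − (0.47 V) = 20.03 V.
LSB = 20.03 V ÷ 2^16 = 20.03/65536 V = 305.634 µV.
V_rms = LSB/√12 = 305.634 µV / √12 = 88.23 µV.

88.23 µV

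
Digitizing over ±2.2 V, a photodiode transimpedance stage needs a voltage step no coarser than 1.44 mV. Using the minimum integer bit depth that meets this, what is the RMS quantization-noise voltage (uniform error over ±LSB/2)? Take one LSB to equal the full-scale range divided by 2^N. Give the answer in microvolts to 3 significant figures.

Span: 2.2 V − (-2.2 V) = 4.4 V.
Required number of levels: 4.4/1.44 mV = 3055.6; smallest N with 2^N ≥ that is 12.
LSB = 4.4 V ÷ 2^12 = 4.4/4096 V = 1.0742 mV.
V_rms = LSB/√12 = 310 µV.

310 µV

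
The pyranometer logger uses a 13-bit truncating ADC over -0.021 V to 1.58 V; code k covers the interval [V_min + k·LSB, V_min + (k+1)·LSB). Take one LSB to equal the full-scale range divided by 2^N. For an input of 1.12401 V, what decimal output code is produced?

Span: 1.58 V − (-0.021 V) = 1.601 V. LSB = 1.601 V / 2^13 ≈ 195.4 µV.
code = ⌊(V_in − V_min)/LSB⌋ = ⌊(V_in − V_min) × 2^13 / range⌋
     = ⌊(1.12401 − (-0.021)) × 8192 / 1.601⌋ = ⌊1.14501 × 8192/1.601⌋
     = ⌊5858.789⌋ = 5858.

5858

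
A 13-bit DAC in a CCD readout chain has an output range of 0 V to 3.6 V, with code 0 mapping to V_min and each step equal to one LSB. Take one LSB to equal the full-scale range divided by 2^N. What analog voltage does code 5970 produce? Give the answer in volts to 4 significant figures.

2.624 V

Full-scale range = 3.6 V. LSB = 3.6 V / 2^13.
V_out = V_min + code × LSB = 0 V + 5970 × 3.6 V / 8192
      = 0 V + 2.62354 V = 2.62354 V.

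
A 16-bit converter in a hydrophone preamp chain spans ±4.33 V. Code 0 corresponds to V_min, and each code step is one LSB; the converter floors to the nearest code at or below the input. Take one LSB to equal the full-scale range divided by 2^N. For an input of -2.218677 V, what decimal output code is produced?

15977

Range = 4.33 − (-4.33) = 8.66 V. LSB = 8.66 V / 2^16 ≈ 132.1 µV.
(V_in − V_min) × 2^16/range = (-2.218677 − (-4.33)) × 65536/8.66 = 15977.790.
Floor → code = 15977.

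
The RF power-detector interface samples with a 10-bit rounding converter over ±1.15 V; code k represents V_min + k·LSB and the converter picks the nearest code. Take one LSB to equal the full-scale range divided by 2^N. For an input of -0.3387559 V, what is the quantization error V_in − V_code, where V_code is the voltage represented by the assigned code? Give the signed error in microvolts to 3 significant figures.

Range = 1.15 − (-1.15) = 2.3 V. LSB = 2.3 V / 2^10 ≈ 2.246 mV.
(V_in − V_min)/LSB = (-0.3387559 − (-1.15)) × 1024/2.3 = 361.1800 → nearest code k = 361.
V_code = V_min + k × range/2^10 = -1.15 + 361 × 2.3/1024 = -0.3391601563 V.
Error = V_in − V_code = -0.3387559 − (-0.3391601563) = +404 µV.

+404 µV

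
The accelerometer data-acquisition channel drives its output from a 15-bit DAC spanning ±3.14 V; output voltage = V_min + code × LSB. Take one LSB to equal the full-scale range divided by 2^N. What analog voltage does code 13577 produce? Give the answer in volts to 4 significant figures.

-0.5380 V

The full-scale span is 3.14 − (-3.14) = 6.28 V. LSB = 6.28 V / 2^15.
Output = V_min + (13577/32768) × range = -3.14 + 0.414337 × 6.28 V
      = -3.14 + 2.60204 = -0.537963 V.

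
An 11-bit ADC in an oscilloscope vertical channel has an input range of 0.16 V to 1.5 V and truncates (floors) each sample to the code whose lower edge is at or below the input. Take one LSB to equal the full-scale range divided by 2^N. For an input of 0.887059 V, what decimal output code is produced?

The full-scale span is 1.5 − (0.16) = 1.34 V. LSB = 1.34 V / 2^11 ≈ 0.6543 mV.
(V_in − V_min) × 2^11/range = (0.887059 − (0.16)) × 2048/1.34 = 1111.207.
Floor → code = 1111.

1111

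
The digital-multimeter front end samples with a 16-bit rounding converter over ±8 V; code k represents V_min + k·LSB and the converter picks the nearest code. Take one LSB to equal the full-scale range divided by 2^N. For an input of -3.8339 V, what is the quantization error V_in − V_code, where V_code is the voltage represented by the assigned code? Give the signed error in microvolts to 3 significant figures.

+84.4 µV

Range = 8 − (-8) = 16 V. LSB = 16 V / 2^16 ≈ 244.1 µV.
(-3.8339 − (-8)) / LSB = 4.1661 × 65536/16 = 17064.3456. Nearest integer: k = 17064.
V_code = -8 + (17064/65536) × 16 = -3.8339843750 V.
V_in − V_code = -3.8339 − (-3.8339843750) = +84.4 µV.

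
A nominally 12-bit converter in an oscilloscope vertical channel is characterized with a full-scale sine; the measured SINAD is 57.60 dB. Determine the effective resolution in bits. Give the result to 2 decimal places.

Inverting SNR = 6.02 N + 1.76: N_eff = (57.60 − 1.76)/6.02 = 9.2757.

9.28 bits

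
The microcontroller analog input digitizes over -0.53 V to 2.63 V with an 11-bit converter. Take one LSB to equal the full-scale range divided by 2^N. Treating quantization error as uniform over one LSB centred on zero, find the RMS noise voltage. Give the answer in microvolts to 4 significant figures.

Full-scale range = 2.63 V − (-0.53 V) = 3.16 V.
One LSB is 3.16 V / 2048 = 1.54297 mV.
RMS of a uniform error over width LSB is LSB/√12 = 445.4 µV.

445.4 µV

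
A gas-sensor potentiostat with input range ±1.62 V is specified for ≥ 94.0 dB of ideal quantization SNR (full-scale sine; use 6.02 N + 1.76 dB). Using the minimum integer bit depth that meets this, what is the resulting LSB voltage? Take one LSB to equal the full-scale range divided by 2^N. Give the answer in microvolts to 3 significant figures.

49.4 µV

The full-scale span is 1.62 − (-1.62) = 3.24 V.
Solving 6.02 N ≥ 94.0 − 1.76: N ≥ 15.322. Round up → N = 16.
One LSB is 3.24 V / 65536 = 49.4 µV.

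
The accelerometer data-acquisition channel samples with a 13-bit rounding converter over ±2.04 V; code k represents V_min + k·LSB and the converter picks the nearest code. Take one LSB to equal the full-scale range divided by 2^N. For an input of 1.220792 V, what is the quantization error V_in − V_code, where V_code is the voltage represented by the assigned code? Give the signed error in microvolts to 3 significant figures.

Range = 2.04 − (-2.04) = 4.08 V. LSB = 4.08 V / 2^13 ≈ 498.0 µV.
(1.220792 − (-2.04)) / LSB = 3.260792 × 8192/4.08 = 6547.1588. Nearest integer: k = 6547.
Reconstructed level: -2.04 + 6547 × 4.08/8192 V = 1.220712891 V.
V_in − V_code = 1.220792 − (1.220712891) = +79.1 µV.

+79.1 µV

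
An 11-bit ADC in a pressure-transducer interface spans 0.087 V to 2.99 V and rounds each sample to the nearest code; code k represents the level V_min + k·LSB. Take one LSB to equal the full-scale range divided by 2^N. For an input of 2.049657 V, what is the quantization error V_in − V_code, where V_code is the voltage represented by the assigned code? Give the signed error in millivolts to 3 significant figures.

The full-scale span is 2.99 − (0.087) = 2.903 V. LSB = 2.903 V / 2^11 ≈ 1.417 mV.
(2.049657 − (0.087)) / LSB = 1.962657 × 2048/2.903 = 1384.6096. Nearest integer: k = 1385.
V_code = 0.087 + (1385/2048) × 2.903 = 2.050210449 V.
e = 2.049657 − (2.050210449) = −0.553 mV.

−0.553 mV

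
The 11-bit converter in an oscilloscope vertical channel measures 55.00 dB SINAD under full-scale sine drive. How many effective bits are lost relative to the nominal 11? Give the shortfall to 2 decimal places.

2.16 bits

N_eff = (55.00 − 1.76)/6.02 = 8.8439 bits.
11 − 8.8439 = 2.16 bits below nominal.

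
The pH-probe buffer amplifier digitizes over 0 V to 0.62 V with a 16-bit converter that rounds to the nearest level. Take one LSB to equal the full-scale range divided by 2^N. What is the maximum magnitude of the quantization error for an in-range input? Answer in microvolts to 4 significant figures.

4.730 µV

V_FS = 0.62 V.
One LSB is 0.62 V / 65536 = 9.46045 µV.
Worst-case error for round-to-nearest is half an LSB: 4.730 µV.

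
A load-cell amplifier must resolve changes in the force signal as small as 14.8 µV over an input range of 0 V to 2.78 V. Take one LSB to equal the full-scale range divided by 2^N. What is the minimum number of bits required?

Range is 2.78 V.
Levels needed ≥ 2.78/14.8 µV = 187800. 2^18 = 262144 suffices, so N_min = 18.

18 bits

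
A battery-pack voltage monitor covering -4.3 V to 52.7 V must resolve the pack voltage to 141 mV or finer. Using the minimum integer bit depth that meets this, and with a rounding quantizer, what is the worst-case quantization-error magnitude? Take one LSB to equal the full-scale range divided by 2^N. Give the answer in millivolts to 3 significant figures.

55.7 mV

The full-scale span is 52.7 − (-4.3) = 57 V.
Need 2^N ≥ 57 V / 141 mV = 404.3 → N_min = 9.
LSB = 57 V / 2^9 = 111.33 mV.
|e|_max = LSB/2 = 55.7 mV.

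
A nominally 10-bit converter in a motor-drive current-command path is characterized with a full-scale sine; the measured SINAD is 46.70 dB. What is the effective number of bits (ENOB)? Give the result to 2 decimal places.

ENOB = (SINAD − 1.76) / 6.02 = (46.70 − 1.76) / 6.02 = 44.94 / 6.02 = 7.4651.

7.47 bits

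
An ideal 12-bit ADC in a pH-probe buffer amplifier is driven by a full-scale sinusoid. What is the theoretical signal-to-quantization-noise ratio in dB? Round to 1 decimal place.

6.02(12) + 1.76 = 72.24 + 1.76 = 74.00 dB.

74.0 dB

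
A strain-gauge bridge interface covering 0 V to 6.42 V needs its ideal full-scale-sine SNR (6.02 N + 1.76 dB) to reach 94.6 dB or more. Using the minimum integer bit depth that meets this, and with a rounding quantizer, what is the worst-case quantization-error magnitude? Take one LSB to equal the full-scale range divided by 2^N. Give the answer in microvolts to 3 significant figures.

V_FS = 6.42 V.
6.02 N + 1.76 ≥ 94.6 gives N ≥ 15.422, so the minimum integer is 16.
LSB = 6.42 V ÷ 2^16 = 6.42/65536 V = 97.961 µV.
|e|_max = LSB/2 = 49.0 µV.

49.0 µV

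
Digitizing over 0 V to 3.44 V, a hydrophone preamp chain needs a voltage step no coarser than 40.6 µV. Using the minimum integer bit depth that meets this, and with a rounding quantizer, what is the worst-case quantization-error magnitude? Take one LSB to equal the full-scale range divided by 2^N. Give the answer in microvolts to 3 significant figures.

Range is 3.44 V.
3.44 V / 40.6 µV = 84730. Since 2^16 = 65536 and 2^17 = 131072, N = 17.
Step size = 3.44/131072 V = 26.245 µV.
Half an LSB is 13.1 µV.

13.1 µV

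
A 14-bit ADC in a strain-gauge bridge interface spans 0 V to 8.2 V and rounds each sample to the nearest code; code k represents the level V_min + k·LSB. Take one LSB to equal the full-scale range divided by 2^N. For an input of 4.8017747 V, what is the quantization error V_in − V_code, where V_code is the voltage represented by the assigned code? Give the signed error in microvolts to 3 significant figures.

V_FS = 8.2 V. LSB = 8.2 V / 2^14 ≈ 0.5005 mV.
(V_in − V_min)/LSB = (4.8017747 − (0)) × 16384/8.2 = 9594.1801 → nearest code k = 9594.
V_code = V_min + k × range/2^14 = 0 + 9594 × 8.2/16384 = 4.8016845703 V.
Error = V_in − V_code = 4.8017747 − (4.8016845703) = +90.1 µV.

+90.1 µV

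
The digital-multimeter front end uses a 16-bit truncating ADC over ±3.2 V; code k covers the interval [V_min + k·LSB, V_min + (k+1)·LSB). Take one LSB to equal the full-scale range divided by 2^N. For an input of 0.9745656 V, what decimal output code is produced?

Full-scale range = 3.2 V − (-3.2 V) = 6.4 V. LSB = 6.4 V / 2^16 ≈ 97.66 µV.
code = ⌊(V_in − V_min)/LSB⌋ = ⌊(V_in − V_min) × 2^16 / range⌋
     = ⌊(0.9745656 − (-3.2)) × 65536 / 6.4⌋ = ⌊4.1745656 × 65536/6.4⌋
     = ⌊42747.552⌋ = 42747.

42747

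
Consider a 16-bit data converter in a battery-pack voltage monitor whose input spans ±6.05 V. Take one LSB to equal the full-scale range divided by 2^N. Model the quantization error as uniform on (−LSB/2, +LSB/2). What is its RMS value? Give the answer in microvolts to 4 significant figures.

Range = 6.05 − (-6.05) = 12.1 V.
Step size = 12.1/65536 V = 184.631 µV.
For a uniform distribution on [−LSB/2, +LSB/2], V_rms = LSB/√12 = 184.631 µV/3.4641 = 53.30 µV.

53.30 µV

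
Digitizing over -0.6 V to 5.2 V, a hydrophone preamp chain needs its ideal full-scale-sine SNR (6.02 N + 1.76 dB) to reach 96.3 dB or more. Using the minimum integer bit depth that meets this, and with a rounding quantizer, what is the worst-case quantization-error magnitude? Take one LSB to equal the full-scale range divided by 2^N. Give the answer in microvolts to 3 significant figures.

The full-scale span is 5.2 − (-0.6) = 5.8 V.
N ≥ (96.3 − 1.76)/6.02 = 15.704 → N_min = 16.
Step size = 5.8/65536 V = 88.501 µV.
|e|_max = LSB/2 = 44.3 µV.

44.3 µV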